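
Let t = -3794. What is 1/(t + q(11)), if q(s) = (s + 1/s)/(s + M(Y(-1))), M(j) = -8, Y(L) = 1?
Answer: -33/125080 ≈ -0.00026383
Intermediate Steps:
q(s) = (s + 1/s)/(-8 + s) (q(s) = (s + 1/s)/(s - 8) = (s + 1/s)/(-8 + s))
1/(t + q(11)) = 1/(-3794 + (1 + 11**2)/(11*(-8 + 11))) = 1/(-3794 + (1/11)*(1 + 121)/3) = 1/(-3794 + (1/11)*(1/3)*122) = 1/(-3794 + 122/33) = 1/(-125080/33) = -33/125080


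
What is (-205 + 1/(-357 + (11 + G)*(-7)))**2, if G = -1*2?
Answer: 7413382201/176400 ≈ 42026.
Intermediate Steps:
G = -2
(-205 + 1/(-357 + (11 + G)*(-7)))**2 = (-205 + 1/(-357 + (11 - 2)*(-7)))**2 = (-205 + 1/(-357 + 9*(-7)))**2 = (-205 + 1/(-357 - 63))**2 = (-205 + 1/(-420))**2 = (-205 - 1/420)**2 = (-86101/420)**2 = 7413382201/176400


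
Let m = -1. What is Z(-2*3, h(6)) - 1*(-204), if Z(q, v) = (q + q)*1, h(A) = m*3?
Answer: 192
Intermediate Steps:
h(A) = -3 (h(A) = -1*3 = -3)
Z(q, v) = 2*q (Z(q, v) = (2*q)*1 = 2*q)
Z(-2*3, h(6)) - 1*(-204) = 2*(-2*3) - 1*(-204) = 2*(-6) + 204 = -12 + 204 = 192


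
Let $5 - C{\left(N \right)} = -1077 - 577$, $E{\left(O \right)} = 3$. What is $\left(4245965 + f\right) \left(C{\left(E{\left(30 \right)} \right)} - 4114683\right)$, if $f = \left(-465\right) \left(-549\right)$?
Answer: $-18513749280000$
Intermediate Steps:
$f = 255285$
$C{\left(N \right)} = 1659$ ($C{\left(N \right)} = 5 - \left(-1077 - 577\right) = 5 - -1654 = 5 + 1654 = 1659$)
$\left(4245965 + f\right) \left(C{\left(E{\left(30 \right)} \right)} - 4114683\right) = \left(4245965 + 255285\right) \left(1659 - 4114683\right) = 4501250 \left(-4113024\right) = -18513749280000$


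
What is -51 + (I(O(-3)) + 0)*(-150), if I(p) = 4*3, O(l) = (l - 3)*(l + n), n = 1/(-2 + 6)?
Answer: -1851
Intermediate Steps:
n = ¼ (n = 1/4 = ¼ ≈ 0.25000)
O(l) = (-3 + l)*(¼ + l) (O(l) = (l - 3)*(l + ¼) = (-3 + l)*(¼ + l))
I(p) = 12
-51 + (I(O(-3)) + 0)*(-150) = -51 + (12 + 0)*(-150) = -51 + 12*(-150) = -51 - 1800 = -1851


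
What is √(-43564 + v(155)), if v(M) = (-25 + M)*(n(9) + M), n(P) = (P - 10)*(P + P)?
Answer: I*√25754 ≈ 160.48*I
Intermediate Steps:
n(P) = 2*P*(-10 + P) (n(P) = (-10 + P)*(2*P) = 2*P*(-10 + P))
v(M) = (-25 + M)*(-18 + M) (v(M) = (-25 + M)*(2*9*(-10 + 9) + M) = (-25 + M)*(2*9*(-1) + M) = (-25 + M)*(-18 + M))
√(-43564 + v(155)) = √(-43564 + (450 + 155² - 43*155)) = √(-43564 + (450 + 24025 - 6665)) = √(-43564 + 17810) = √(-25754) = I*√25754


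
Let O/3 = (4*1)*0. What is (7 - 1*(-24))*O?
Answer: 0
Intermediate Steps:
O = 0 (O = 3*((4*1)*0) = 3*(4*0) = 3*0 = 0)
(7 - 1*(-24))*O = (7 - 1*(-24))*0 = (7 + 24)*0 = 31*0 = 0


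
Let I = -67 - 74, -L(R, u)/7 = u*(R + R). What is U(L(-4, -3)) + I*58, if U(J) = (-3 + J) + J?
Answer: -8517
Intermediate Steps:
L(R, u) = -14*R*u (L(R, u) = -7*u*(R + R) = -7*u*2*R = -14*R*u)
U(J) = -3 + 2*J
I = -141
U(L(-4, -3)) + I*58 = (-3 + 2*(-14*(-4)*(-3))) - 141*58 = (-3 + 2*(-168)) - 8178 = (-3 - 336) - 8178 = -339 - 8178 = -8517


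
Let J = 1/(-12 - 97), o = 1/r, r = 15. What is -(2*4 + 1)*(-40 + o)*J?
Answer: -1797/545 ≈ -3.2972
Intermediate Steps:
o = 1/15 ≈ 0.066667
J = -1/109 (J = 1/(-109) = -1/109 ≈ -0.0091743)
-(2*4 + 1)*(-40 + o)*J = -(2*4 + 1)*(-40 + 1/15)*(-1)/109 = -(8 + 1)*(-599/15)*(-1)/109 = -9*(-599/15)*(-1)/109 = -(-1797)*(-1)/(5*109) = -1*1797/545 = -1797/545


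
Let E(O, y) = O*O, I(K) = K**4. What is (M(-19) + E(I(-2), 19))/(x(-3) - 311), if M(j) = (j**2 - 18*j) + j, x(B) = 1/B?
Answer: -1410/467 ≈ -3.0193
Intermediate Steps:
E(O, y) = O**2
M(j) = j**2 - 17*j
(M(-19) + E(I(-2), 19))/(x(-3) - 311) = (-19*(-17 - 19) + ((-2)**4)**2)/(1/(-3) - 311) = (-19*(-36) + 16**2)/(-1/3 - 311) = (684 + 256)/(-934/3) = 940*(-3/934) = -1410/467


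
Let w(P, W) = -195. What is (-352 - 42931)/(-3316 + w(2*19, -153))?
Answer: 43283/3511 ≈ 12.328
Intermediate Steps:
(-352 - 42931)/(-3316 + w(2*19, -153)) = (-352 - 42931)/(-3316 - 195) = -43283/(-3511) = -43283*(-1/3511) = 43283/3511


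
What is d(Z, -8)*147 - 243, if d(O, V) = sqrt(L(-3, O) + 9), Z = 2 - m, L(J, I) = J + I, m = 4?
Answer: 51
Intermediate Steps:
L(J, I) = I + J
Z = -2 (Z = 2 - 1*4 = 2 - 4 = -2)
d(O, V) = sqrt(6 + O) (d(O, V) = sqrt((O - 3) + 9) = sqrt((-3 + O) + 9) = sqrt(6 + O))
d(Z, -8)*147 - 243 = sqrt(6 - 2)*147 - 243 = sqrt(4)*147 - 243 = 2*147 - 243 = 294 - 243 = 51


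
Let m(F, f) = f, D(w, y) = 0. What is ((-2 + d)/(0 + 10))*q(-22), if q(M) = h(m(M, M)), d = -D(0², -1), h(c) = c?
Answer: 22/5 ≈ 4.4000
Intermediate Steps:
d = 0 (d = -1*0 = 0)
q(M) = M
((-2 + d)/(0 + 10))*q(-22) = ((-2 + 0)/(0 + 10))*(-22) = -2/10*(-22) = -2*⅒*(-22) = -⅕*(-22) = 22/5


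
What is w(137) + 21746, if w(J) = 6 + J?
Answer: 21889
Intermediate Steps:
w(137) + 21746 = (6 + 137) + 21746 = 143 + 21746 = 21889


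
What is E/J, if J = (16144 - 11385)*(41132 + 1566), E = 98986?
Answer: 49493/101599891 ≈ 0.00048714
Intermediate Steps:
J = 203199782 (J = 4759*42698 = 203199782)
E/J = 98986/203199782 = 98986*(1/203199782) = 49493/101599891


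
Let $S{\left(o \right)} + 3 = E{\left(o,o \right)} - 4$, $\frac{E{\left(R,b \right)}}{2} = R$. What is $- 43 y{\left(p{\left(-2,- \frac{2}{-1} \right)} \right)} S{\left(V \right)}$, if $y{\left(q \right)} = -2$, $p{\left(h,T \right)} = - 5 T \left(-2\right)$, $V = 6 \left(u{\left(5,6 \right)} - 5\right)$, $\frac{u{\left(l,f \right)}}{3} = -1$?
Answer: $-8858$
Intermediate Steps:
$u{\left(l,f \right)} = -3$ ($u{\left(l,f \right)} = 3 \left(-1\right) = -3$)
$E{\left(R,b \right)} = 2 R$
$V = -48$ ($V = 6 \left(-3 - 5\right) = 6 \left(-8\right) = -48$)
$p{\left(h,T \right)} = 10 T$
$S{\left(o \right)} = -7 + 2 o$ ($S{\left(o \right)} = -3 + \left(2 o - 4\right) = -3 + \left(-4 + 2 o\right) = -7 + 2 o$)
$- 43 y{\left(p{\left(-2,- \frac{2}{-1} \right)} \right)} S{\left(V \right)} = \left(-43\right) \left(-2\right) \left(-7 + 2 \left(-48\right)\right) = 86 \left(-7 - 96\right) = 86 \left(-103\right) = -8858$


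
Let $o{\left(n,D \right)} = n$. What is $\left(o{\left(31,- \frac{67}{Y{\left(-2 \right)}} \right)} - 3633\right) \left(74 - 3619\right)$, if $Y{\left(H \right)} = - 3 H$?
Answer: $12769090$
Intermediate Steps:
$\left(o{\left(31,- \frac{67}{Y{\left(-2 \right)}} \right)} - 3633\right) \left(74 - 3619\right) = \left(31 - 3633\right) \left(74 - 3619\right) = \left(-3602\right) \left(-3545\right) = 12769090$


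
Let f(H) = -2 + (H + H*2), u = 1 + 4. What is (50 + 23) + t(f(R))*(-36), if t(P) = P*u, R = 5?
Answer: -2267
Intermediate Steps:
u = 5
f(H) = -2 + 3*H (f(H) = -2 + (H + 2*H) = -2 + 3*H)
t(P) = 5*P (t(P) = P*5 = 5*P)
(50 + 23) + t(f(R))*(-36) = (50 + 23) + (5*(-2 + 3*5))*(-36) = 73 + (5*(-2 + 15))*(-36) = 73 + (5*13)*(-36) = 73 + 65*(-36) = 73 - 2340 = -2267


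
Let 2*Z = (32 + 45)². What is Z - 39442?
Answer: -72955/2 ≈ -36478.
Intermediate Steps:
Z = 5929/2 (Z = (32 + 45)²/2 = (½)*77² = (½)*5929 = 5929/2 ≈ 2964.5)
Z - 39442 = 5929/2 - 39442 = -72955/2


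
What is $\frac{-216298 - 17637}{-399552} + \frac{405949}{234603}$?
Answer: $\frac{72359862551}{31245365952} \approx 2.3159$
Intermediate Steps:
$\frac{-216298 - 17637}{-399552} + \frac{405949}{234603} = \left(-216298 - 17637\right) \left(- \frac{1}{399552}\right) + 405949 \cdot \frac{1}{234603} = \left(-233935\right) \left(- \frac{1}{399552}\right) + \frac{405949}{234603} = \frac{233935}{399552} + \frac{405949}{234603} = \frac{72359862551}{31245365952}$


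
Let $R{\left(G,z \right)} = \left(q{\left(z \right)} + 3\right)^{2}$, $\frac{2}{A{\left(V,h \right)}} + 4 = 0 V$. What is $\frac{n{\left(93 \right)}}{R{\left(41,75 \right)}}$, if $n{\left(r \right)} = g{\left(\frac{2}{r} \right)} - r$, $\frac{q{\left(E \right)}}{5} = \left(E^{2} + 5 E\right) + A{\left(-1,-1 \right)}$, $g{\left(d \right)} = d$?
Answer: $- \frac{34588}{334811160093} \approx -1.0331 \cdot 10^{-7}$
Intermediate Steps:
$A{\left(V,h \right)} = - \frac{1}{2}$ ($A{\left(V,h \right)} = \frac{2}{-4 + 0 V} = \frac{2}{-4 + 0} = \frac{2}{-4} = 2 \left(- \frac{1}{4}\right) = - \frac{1}{2}$)
$q{\left(E \right)} = - \frac{5}{2} + 5 E^{2} + 25 E$ ($q{\left(E \right)} = 5 \left(\left(E^{2} + 5 E\right) - \frac{1}{2}\right) = 5 \left(- \frac{1}{2} + E^{2} + 5 E\right) = - \frac{5}{2} + 5 E^{2} + 25 E$)
$n{\left(r \right)} = - r + \frac{2}{r}$ ($n{\left(r \right)} = \frac{2}{r} - r = - r + \frac{2}{r}$)
$R{\left(G,z \right)} = \left(\frac{1}{2} + 5 z^{2} + 25 z\right)^{2}$ ($R{\left(G,z \right)} = \left(\left(- \frac{5}{2} + 5 z^{2} + 25 z\right) + 3\right)^{2} = \left(\frac{1}{2} + 5 z^{2} + 25 z\right)^{2}$)
$\frac{n{\left(93 \right)}}{R{\left(41,75 \right)}} = \frac{\left(-1\right) 93 + \frac{2}{93}}{\frac{1}{4} \left(1 + 10 \cdot 75^{2} + 50 \cdot 75\right)^{2}} = \frac{-93 + 2 \cdot \frac{1}{93}}{\frac{1}{4} \left(1 + 10 \cdot 5625 + 3750\right)^{2}} = \frac{-93 + \frac{2}{93}}{\frac{1}{4} \left(1 + 56250 + 3750\right)^{2}} = - \frac{8647}{93 \frac{60001^{2}}{4}} = - \frac{8647}{93 \cdot \frac{1}{4} \cdot 3600120001} = - \frac{8647}{93 \cdot \frac{3600120001}{4}} = \left(- \frac{8647}{93}\right) \frac{4}{3600120001} = - \frac{34588}{334811160093}$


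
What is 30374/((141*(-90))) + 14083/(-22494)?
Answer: -143657671/47574810 ≈ -3.0196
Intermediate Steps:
30374/((141*(-90))) + 14083/(-22494) = 30374/(-12690) + 14083*(-1/22494) = 30374*(-1/12690) - 14083/22494 = -15187/6345 - 14083/22494 = -143657671/47574810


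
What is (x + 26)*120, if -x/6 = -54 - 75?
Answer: 96000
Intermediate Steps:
x = 774 (x = -6*(-54 - 75) = -6*(-129) = 774)
(x + 26)*120 = (774 + 26)*120 = 800*120 = 96000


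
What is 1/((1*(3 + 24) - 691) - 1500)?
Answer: -1/2164 ≈ -0.00046211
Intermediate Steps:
1/((1*(3 + 24) - 691) - 1500) = 1/((1*27 - 691) - 1500) = 1/((27 - 691) - 1500) = 1/(-664 - 1500) = 1/(-2164) = -1/2164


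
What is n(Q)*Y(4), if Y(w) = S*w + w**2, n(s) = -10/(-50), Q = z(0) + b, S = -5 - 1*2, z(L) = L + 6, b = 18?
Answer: -12/5 ≈ -2.4000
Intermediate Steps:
z(L) = 6 + L
S = -7 (S = -5 - 2 = -7)
Q = 24 (Q = (6 + 0) + 18 = 6 + 18 = 24)
n(s) = 1/5 (n(s) = -10*(-1/50) = 1/5)
Y(w) = w**2 - 7*w (Y(w) = -7*w + w**2 = w**2 - 7*w)
n(Q)*Y(4) = (4*(-7 + 4))/5 = (4*(-3))/5 = (1/5)*(-12) = -12/5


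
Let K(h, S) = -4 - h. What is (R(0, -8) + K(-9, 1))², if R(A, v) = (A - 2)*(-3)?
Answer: 121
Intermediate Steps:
R(A, v) = 6 - 3*A (R(A, v) = (-2 + A)*(-3) = 6 - 3*A)
(R(0, -8) + K(-9, 1))² = ((6 - 3*0) + (-4 - 1*(-9)))² = ((6 + 0) + (-4 + 9))² = (6 + 5)² = 11² = 121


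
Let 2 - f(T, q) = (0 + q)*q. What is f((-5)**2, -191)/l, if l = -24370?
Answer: 36479/24370 ≈ 1.4969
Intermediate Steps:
f(T, q) = 2 - q**2 (f(T, q) = 2 - (0 + q)*q = 2 - q*q = 2 - q**2)
f((-5)**2, -191)/l = (2 - 1*(-191)**2)/(-24370) = (2 - 1*36481)*(-1/24370) = (2 - 36481)*(-1/24370) = -36479*(-1/24370) = 36479/24370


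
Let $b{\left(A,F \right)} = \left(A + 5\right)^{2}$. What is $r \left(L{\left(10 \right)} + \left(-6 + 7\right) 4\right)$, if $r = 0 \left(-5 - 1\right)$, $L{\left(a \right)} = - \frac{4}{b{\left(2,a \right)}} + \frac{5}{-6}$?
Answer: $0$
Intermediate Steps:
$b{\left(A,F \right)} = \left(5 + A\right)^{2}$
$L{\left(a \right)} = - \frac{269}{294}$ ($L{\left(a \right)} = - \frac{4}{\left(5 + 2\right)^{2}} + \frac{5}{-6} = - \frac{4}{7^{2}} + 5 \left(- \frac{1}{6}\right) = - \frac{4}{49} - \frac{5}{6} = - \frac{269}{294}$)
$r = 0$ ($r = 0 \left(-6\right) = 0$)
$r \left(L{\left(10 \right)} + \left(-6 + 7\right) 4\right) = 0 \left(- \frac{269}{294} + \left(-6 + 7\right) 4\right) = 0 \left(- \frac{269}{294} + 1 \cdot 4\right) = 0 \left(- \frac{269}{294} + 4\right) = 0 \cdot \frac{907}{294} = 0$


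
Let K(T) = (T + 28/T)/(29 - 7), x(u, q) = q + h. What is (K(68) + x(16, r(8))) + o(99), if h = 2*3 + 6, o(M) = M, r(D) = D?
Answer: 45669/374 ≈ 122.11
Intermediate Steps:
h = 12 (h = 6 + 6 = 12)
x(u, q) = 12 + q (x(u, q) = q + 12 = 12 + q)
K(T) = T/22 + 14/(11*T) (K(T) = (T + 28/T)/22 = (T + 28/T)*(1/22) = T/22 + 14/(11*T))
(K(68) + x(16, r(8))) + o(99) = ((1/22)*(28 + 68²)/68 + (12 + 8)) + 99 = ((1/22)*(1/68)*(28 + 4624) + 20) + 99 = ((1/22)*(1/68)*4652 + 20) + 99 = (1163/374 + 20) + 99 = 8643/374 + 99 = 45669/374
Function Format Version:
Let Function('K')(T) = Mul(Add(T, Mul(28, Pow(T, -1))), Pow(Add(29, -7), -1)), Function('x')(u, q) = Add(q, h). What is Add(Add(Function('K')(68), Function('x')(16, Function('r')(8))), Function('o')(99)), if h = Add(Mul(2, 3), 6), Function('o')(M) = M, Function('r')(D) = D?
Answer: Rational(45669, 374) ≈ 122.11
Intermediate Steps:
h = 12 (h = Add(6, 6) = 12)
Function('x')(u, q) = Add(12, q) (Function('x')(u, q) = Add(q, 12) = Add(12, q))
Function('K')(T) = Add(Mul(Rational(1, 22), T), Mul(Rational(14, 11), Pow(T, -1))) (Function('K')(T) = Mul(Add(T, Mul(28, Pow(T, -1))), Pow(22, -1)) = Mul(Add(T, Mul(28, Pow(T, -1))), Rational(1, 22)) = Add(Mul(Rational(1, 22), T), Mul(Rational(14, 11), Pow(T, -1))))
Add(Add(Function('K')(68), Function('x')(16, Function('r')(8))), Function('o')(99)) = Add(Add(Mul(Rational(1, 22), Pow(68, -1), Add(28, Pow(68, 2))), Add(12, 8)), 99) = Add(Add(Mul(Rational(1, 22), Rational(1, 68), Add(28, 4624)), 20), 99) = Add(Add(Mul(Rational(1, 22), Rational(1, 68), 4652), 20), 99) = Add(Add(Rational(1163, 374), 20), 99) = Add(Rational(8643, 374), 99) = Rational(45669, 374)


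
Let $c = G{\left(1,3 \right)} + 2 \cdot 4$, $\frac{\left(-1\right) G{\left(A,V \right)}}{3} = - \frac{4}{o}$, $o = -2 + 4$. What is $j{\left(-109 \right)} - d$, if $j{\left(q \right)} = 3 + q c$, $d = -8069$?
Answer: $6546$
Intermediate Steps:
$o = 2$
$G{\left(A,V \right)} = 6$ ($G{\left(A,V \right)} = - 3 \left(- \frac{4}{2}\right) = - 3 \left(\left(-4\right) \frac{1}{2}\right) = \left(-3\right) \left(-2\right) = 6$)
$c = 14$ ($c = 6 + 2 \cdot 4 = 6 + 8 = 14$)
$j{\left(q \right)} = 3 + 14 q$ ($j{\left(q \right)} = 3 + q 14 = 3 + 14 q$)
$j{\left(-109 \right)} - d = \left(3 + 14 \left(-109\right)\right) - -8069 = \left(3 - 1526\right) + 8069 = -1523 + 8069 = 6546$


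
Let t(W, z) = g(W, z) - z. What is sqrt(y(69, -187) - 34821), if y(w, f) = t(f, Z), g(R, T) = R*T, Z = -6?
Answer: I*sqrt(33693) ≈ 183.56*I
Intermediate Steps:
t(W, z) = -z + W*z (t(W, z) = W*z - z = -z + W*z)
y(w, f) = 6 - 6*f (y(w, f) = -6*(-1 + f) = 6 - 6*f)
sqrt(y(69, -187) - 34821) = sqrt((6 - 6*(-187)) - 34821) = sqrt((6 + 1122) - 34821) = sqrt(1128 - 34821) = sqrt(-33693) = I*sqrt(33693)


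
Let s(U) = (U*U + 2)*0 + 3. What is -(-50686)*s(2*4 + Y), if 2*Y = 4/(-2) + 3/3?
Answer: 152058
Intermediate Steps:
Y = -½ (Y = (4/(-2) + 3/3)/2 = (4*(-½) + 3*(⅓))/2 = (-2 + 1)/2 = (½)*(-1) = -½ ≈ -0.50000)
s(U) = 3 (s(U) = (U² + 2)*0 + 3 = (2 + U²)*0 + 3 = 0 + 3 = 3)
-(-50686)*s(2*4 + Y) = -(-50686)*3 = -1*(-152058) = 152058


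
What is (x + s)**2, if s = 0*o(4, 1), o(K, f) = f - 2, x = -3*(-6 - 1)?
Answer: 441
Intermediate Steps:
x = 21 (x = -3*(-7) = 21)
o(K, f) = -2 + f
s = 0 (s = 0*(-2 + 1) = 0*(-1) = 0)
(x + s)**2 = (21 + 0)**2 = 21**2 = 441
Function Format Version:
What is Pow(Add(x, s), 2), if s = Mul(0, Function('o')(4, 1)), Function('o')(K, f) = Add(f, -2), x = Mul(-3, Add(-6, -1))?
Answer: 441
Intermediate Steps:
x = 21 (x = Mul(-3, -7) = 21)
Function('o')(K, f) = Add(-2, f)
s = 0 (s = Mul(0, Add(-2, 1)) = Mul(0, -1) = 0)
Pow(Add(x, s), 2) = Pow(Add(21, 0), 2) = Pow(21, 2) = 441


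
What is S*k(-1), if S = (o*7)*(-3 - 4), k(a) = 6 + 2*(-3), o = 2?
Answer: 0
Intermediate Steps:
k(a) = 0 (k(a) = 6 - 6 = 0)
S = -98 (S = (2*7)*(-3 - 4) = 14*(-7) = -98)
S*k(-1) = -98*0 = 0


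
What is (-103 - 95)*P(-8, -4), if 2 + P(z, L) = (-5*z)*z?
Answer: 63756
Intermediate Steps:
P(z, L) = -2 - 5*z² (P(z, L) = -2 + (-5*z)*z = -2 - 5*z²)
(-103 - 95)*P(-8, -4) = (-103 - 95)*(-2 - 5*(-8)²) = -198*(-2 - 5*64) = -198*(-2 - 320) = -198*(-322) = 63756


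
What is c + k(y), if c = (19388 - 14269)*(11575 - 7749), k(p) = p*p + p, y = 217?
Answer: 19632600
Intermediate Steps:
k(p) = p + p² (k(p) = p² + p = p + p²)
c = 19585294 (c = 5119*3826 = 19585294)
c + k(y) = 19585294 + 217*(1 + 217) = 19585294 + 217*218 = 19585294 + 47306 = 19632600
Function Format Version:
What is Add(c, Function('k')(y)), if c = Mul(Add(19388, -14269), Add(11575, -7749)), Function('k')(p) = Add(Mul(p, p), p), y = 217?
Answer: 19632600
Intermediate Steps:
Function('k')(p) = Add(p, Pow(p, 2)) (Function('k')(p) = Add(Pow(p, 2), p) = Add(p, Pow(p, 2)))
c = 19585294 (c = Mul(5119, 3826) = 19585294)
Add(c, Function('k')(y)) = Add(19585294, Mul(217, Add(1, 217))) = Add(19585294, Mul(217, 218)) = Add(19585294, 47306) = 19632600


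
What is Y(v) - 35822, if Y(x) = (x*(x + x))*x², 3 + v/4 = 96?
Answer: 38300227090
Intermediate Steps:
v = 372 (v = -12 + 4*96 = -12 + 384 = 372)
Y(x) = 2*x⁴ (Y(x) = (x*(2*x))*x² = (2*x²)*x² = 2*x⁴)
Y(v) - 35822 = 2*372⁴ - 35822 = 2*19150131456 - 35822 = 38300262912 - 35822 = 38300227090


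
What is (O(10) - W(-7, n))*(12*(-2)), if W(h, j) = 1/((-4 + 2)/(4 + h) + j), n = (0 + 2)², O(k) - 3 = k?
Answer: -2148/7 ≈ -306.86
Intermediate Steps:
O(k) = 3 + k
n = 4 (n = 2² = 4)
W(h, j) = 1/(j - 2/(4 + h)) (W(h, j) = 1/(-2/(4 + h) + j) = 1/(j - 2/(4 + h)))
(O(10) - W(-7, n))*(12*(-2)) = ((3 + 10) - (4 - 7)/(-2 + 4*4 - 7*4))*(12*(-2)) = (13 - (-3)/(-2 + 16 - 28))*(-24) = (13 - (-3)/(-14))*(-24) = (13 - (-1)*(-3)/14)*(-24) = (13 - 1*3/14)*(-24) = (13 - 3/14)*(-24) = (179/14)*(-24) = -2148/7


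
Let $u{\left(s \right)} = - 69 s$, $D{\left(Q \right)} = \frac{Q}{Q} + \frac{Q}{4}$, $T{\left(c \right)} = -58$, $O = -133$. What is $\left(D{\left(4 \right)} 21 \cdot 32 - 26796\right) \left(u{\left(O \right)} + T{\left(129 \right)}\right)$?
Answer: $-232096788$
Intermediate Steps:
$D{\left(Q \right)} = 1 + \frac{Q}{4}$ ($D{\left(Q \right)} = 1 + Q \frac{1}{4} = 1 + \frac{Q}{4}$)
$\left(D{\left(4 \right)} 21 \cdot 32 - 26796\right) \left(u{\left(O \right)} + T{\left(129 \right)}\right) = \left(\left(1 + \frac{1}{4} \cdot 4\right) 21 \cdot 32 - 26796\right) \left(\left(-69\right) \left(-133\right) - 58\right) = \left(\left(1 + 1\right) 21 \cdot 32 - 26796\right) \left(9177 - 58\right) = \left(2 \cdot 21 \cdot 32 - 26796\right) 9119 = \left(42 \cdot 32 - 26796\right) 9119 = \left(1344 - 26796\right) 9119 = \left(-25452\right) 9119 = -232096788$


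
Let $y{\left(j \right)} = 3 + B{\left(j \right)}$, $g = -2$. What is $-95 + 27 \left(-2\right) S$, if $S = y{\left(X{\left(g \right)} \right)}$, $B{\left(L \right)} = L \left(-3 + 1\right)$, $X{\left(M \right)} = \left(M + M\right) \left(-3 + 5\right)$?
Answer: $-1121$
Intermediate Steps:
$X{\left(M \right)} = 4 M$ ($X{\left(M \right)} = 2 M 2 = 4 M$)
$B{\left(L \right)} = - 2 L$ ($B{\left(L \right)} = L \left(-2\right) = - 2 L$)
$y{\left(j \right)} = 3 - 2 j$
$S = 19$ ($S = 3 - 2 \cdot 4 \left(-2\right) = 3 - -16 = 3 + 16 = 19$)
$-95 + 27 \left(-2\right) S = -95 + 27 \left(-2\right) 19 = -95 - 1026 = -1121$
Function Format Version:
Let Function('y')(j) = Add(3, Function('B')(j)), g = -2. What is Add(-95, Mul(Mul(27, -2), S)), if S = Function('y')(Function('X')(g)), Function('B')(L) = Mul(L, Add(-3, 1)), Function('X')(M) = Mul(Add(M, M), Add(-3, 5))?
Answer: -1121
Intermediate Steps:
Function('X')(M) = Mul(4, M) (Function('X')(M) = Mul(Mul(2, M), 2) = Mul(4, M))
Function('B')(L) = Mul(-2, L) (Function('B')(L) = Mul(L, -2) = Mul(-2, L))
Function('y')(j) = Add(3, Mul(-2, j))
S = 19 (S = Add(3, Mul(-2, Mul(4, -2))) = Add(3, Mul(-2, -8)) = Add(3, 16) = 19)
Add(-95, Mul(Mul(27, -2), S)) = Add(-95, Mul(Mul(27, -2), 19)) = Add(-95, Mul(-54, 19)) = Add(-95, -1026) = -1121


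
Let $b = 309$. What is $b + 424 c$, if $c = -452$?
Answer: $-191339$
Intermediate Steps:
$b + 424 c = 309 + 424 \left(-452\right) = 309 - 191648 = -191339$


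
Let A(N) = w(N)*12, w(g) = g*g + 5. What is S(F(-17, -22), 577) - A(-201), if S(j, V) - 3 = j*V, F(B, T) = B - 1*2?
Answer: -495832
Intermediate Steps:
F(B, T) = -2 + B (F(B, T) = B - 2 = -2 + B)
w(g) = 5 + g**2 (w(g) = g**2 + 5 = 5 + g**2)
A(N) = 60 + 12*N**2 (A(N) = (5 + N**2)*12 = 60 + 12*N**2)
S(j, V) = 3 + V*j (S(j, V) = 3 + j*V = 3 + V*j)
S(F(-17, -22), 577) - A(-201) = (3 + 577*(-2 - 17)) - (60 + 12*(-201)**2) = (3 + 577*(-19)) - (60 + 12*40401) = (3 - 10963) - (60 + 484812) = -10960 - 1*484872 = -10960 - 484872 = -495832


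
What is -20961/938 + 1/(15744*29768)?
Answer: -4911868601387/219805006848 ≈ -22.346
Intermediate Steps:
-20961/938 + 1/(15744*29768) = -20961*1/938 + (1/15744)*(1/29768) = -20961/938 + 1/468667392 = -4911868601387/219805006848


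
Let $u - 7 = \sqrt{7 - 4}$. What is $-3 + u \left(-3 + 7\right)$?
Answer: $25 + 4 \sqrt{3} \approx 31.928$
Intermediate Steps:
$u = 7 + \sqrt{3}$ ($u = 7 + \sqrt{7 - 4} = 7 + \sqrt{3} \approx 8.7321$)
$-3 + u \left(-3 + 7\right) = -3 + \left(7 + \sqrt{3}\right) \left(-3 + 7\right) = -3 + \left(7 + \sqrt{3}\right) 4 = -3 + \left(28 + 4 \sqrt{3}\right) = 25 + 4 \sqrt{3}$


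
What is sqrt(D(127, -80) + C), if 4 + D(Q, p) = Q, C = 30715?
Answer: sqrt(30838) ≈ 175.61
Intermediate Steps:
D(Q, p) = -4 + Q
sqrt(D(127, -80) + C) = sqrt((-4 + 127) + 30715) = sqrt(123 + 30715) = sqrt(30838)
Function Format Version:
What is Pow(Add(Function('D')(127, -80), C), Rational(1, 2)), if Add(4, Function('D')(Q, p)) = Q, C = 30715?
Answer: Pow(30838, Rational(1, 2)) ≈ 175.61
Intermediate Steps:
Function('D')(Q, p) = Add(-4, Q)
Pow(Add(Function('D')(127, -80), C), Rational(1, 2)) = Pow(Add(Add(-4, 127), 30715), Rational(1, 2)) = Pow(Add(123, 30715), Rational(1, 2)) = Pow(30838, Rational(1, 2))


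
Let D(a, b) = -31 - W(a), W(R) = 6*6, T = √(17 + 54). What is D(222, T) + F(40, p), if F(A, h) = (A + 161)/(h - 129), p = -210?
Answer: -7638/113 ≈ -67.593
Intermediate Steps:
T = √71 ≈ 8.4261
W(R) = 36
D(a, b) = -67 (D(a, b) = -31 - 1*36 = -31 - 36 = -67)
F(A, h) = (161 + A)/(-129 + h)
D(222, T) + F(40, p) = -67 + (161 + 40)/(-129 - 210) = -67 + 201/(-339) = -67 - 1/339*201 = -67 - 67/113 = -7638/113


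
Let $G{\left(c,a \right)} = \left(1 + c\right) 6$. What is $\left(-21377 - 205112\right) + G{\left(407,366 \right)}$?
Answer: $-224041$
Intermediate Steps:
$G{\left(c,a \right)} = 6 + 6 c$
$\left(-21377 - 205112\right) + G{\left(407,366 \right)} = \left(-21377 - 205112\right) + \left(6 + 6 \cdot 407\right) = -226489 + \left(6 + 2442\right) = -226489 + 2448 = -224041$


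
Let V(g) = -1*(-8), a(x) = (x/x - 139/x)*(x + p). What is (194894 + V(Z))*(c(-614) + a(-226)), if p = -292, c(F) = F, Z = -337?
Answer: -31947751134/113 ≈ -2.8272e+8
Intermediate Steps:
a(x) = (1 - 139/x)*(-292 + x) (a(x) = (x/x - 139/x)*(x - 292) = (1 - 139/x)*(-292 + x))
V(g) = 8
(194894 + V(Z))*(c(-614) + a(-226)) = (194894 + 8)*(-614 + (-431 - 226 + 40588/(-226))) = 194902*(-614 + (-431 - 226 + 40588*(-1/226))) = 194902*(-614 + (-431 - 226 - 20294/113)) = 194902*(-614 - 94535/113) = 194902*(-163917/113) = -31947751134/113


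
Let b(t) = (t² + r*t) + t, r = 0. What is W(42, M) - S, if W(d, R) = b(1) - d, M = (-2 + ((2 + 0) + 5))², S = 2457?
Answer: -2497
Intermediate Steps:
b(t) = t + t² (b(t) = (t² + 0*t) + t = (t² + 0) + t = t² + t = t + t²)
M = 25 (M = (-2 + (2 + 5))² = (-2 + 7)² = 5² = 25)
W(d, R) = 2 - d (W(d, R) = 1*(1 + 1) - d = 1*2 - d = 2 - d)
W(42, M) - S = (2 - 1*42) - 1*2457 = (2 - 42) - 2457 = -40 - 2457 = -2497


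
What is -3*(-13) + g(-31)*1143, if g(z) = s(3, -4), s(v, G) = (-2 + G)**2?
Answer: 41187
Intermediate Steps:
g(z) = 36 (g(z) = (-2 - 4)**2 = (-6)**2 = 36)
-3*(-13) + g(-31)*1143 = -3*(-13) + 36*1143 = 39 + 41148 = 41187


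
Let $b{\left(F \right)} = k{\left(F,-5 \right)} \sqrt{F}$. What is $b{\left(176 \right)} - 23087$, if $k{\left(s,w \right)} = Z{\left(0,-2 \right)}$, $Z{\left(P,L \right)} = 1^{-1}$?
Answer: $-23087 + 4 \sqrt{11} \approx -23074.0$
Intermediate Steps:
$Z{\left(P,L \right)} = 1$
$k{\left(s,w \right)} = 1$
$b{\left(F \right)} = \sqrt{F}$ ($b{\left(F \right)} = 1 \sqrt{F} = \sqrt{F}$)
$b{\left(176 \right)} - 23087 = \sqrt{176} - 23087 = 4 \sqrt{11} - 23087 = -23087 + 4 \sqrt{11}$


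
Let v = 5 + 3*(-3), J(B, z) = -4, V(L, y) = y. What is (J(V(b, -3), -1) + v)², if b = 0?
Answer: 64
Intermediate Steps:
v = -4 (v = 5 - 9 = -4)
(J(V(b, -3), -1) + v)² = (-4 - 4)² = (-8)² = 64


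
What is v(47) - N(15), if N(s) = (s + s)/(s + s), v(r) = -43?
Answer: -44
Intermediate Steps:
N(s) = 1 (N(s) = (2*s)/((2*s)) = (2*s)*(1/(2*s)) = 1)
v(47) - N(15) = -43 - 1*1 = -43 - 1 = -44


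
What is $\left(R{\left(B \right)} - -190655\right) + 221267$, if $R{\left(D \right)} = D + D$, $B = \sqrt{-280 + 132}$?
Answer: $411922 + 4 i \sqrt{37} \approx 4.1192 \cdot 10^{5} + 24.331 i$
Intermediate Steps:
$B = 2 i \sqrt{37}$ ($B = \sqrt{-148} = 2 i \sqrt{37} \approx 12.166 i$)
$R{\left(D \right)} = 2 D$
$\left(R{\left(B \right)} - -190655\right) + 221267 = \left(2 \cdot 2 i \sqrt{37} - -190655\right) + 221267 = \left(4 i \sqrt{37} + 190655\right) + 221267 = \left(190655 + 4 i \sqrt{37}\right) + 221267 = 411922 + 4 i \sqrt{37}$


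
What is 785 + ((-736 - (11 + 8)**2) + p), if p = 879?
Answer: 567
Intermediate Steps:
785 + ((-736 - (11 + 8)**2) + p) = 785 + ((-736 - (11 + 8)**2) + 879) = 785 + ((-736 - 1*19**2) + 879) = 785 + ((-736 - 1*361) + 879) = 785 + ((-736 - 361) + 879) = 785 + (-1097 + 879) = 785 - 218 = 567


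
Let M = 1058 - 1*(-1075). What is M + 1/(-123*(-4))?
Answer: 1049437/492 ≈ 2133.0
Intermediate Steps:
M = 2133 (M = 1058 + 1075 = 2133)
M + 1/(-123*(-4)) = 2133 + 1/(-123*(-4)) = 2133 + 1/492 = 1049437/492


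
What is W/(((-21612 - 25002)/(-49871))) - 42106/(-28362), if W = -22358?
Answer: -878392108362/36724063 ≈ -23919.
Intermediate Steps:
W/(((-21612 - 25002)/(-49871))) - 42106/(-28362) = -22358*(-49871/(-21612 - 25002)) - 42106/(-28362) = -22358/((-46614*(-1/49871))) - 42106*(-1/28362) = -22358/46614/49871 + 21053/14181 = -22358*49871/46614 + 21053/14181 = -557507909/23307 + 21053/14181 = -878392108362/36724063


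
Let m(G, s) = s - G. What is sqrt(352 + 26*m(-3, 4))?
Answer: sqrt(534) ≈ 23.108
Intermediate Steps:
sqrt(352 + 26*m(-3, 4)) = sqrt(352 + 26*(4 - 1*(-3))) = sqrt(352 + 26*(4 + 3)) = sqrt(352 + 26*7) = sqrt(352 + 182) = sqrt(534)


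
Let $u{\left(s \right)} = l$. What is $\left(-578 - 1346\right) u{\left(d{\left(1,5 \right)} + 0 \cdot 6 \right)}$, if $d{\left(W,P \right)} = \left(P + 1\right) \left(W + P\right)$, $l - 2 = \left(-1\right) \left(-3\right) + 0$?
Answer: $-9620$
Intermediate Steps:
$l = 5$ ($l = 2 + \left(\left(-1\right) \left(-3\right) + 0\right) = 2 + \left(3 + 0\right) = 2 + 3 = 5$)
$d{\left(W,P \right)} = \left(1 + P\right) \left(P + W\right)$
$u{\left(s \right)} = 5$
$\left(-578 - 1346\right) u{\left(d{\left(1,5 \right)} + 0 \cdot 6 \right)} = \left(-578 - 1346\right) 5 = \left(-1924\right) 5 = -9620$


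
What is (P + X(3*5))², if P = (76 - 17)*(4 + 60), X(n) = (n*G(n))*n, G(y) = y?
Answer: 51136801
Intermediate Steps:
X(n) = n³ (X(n) = (n*n)*n = n²*n = n³)
P = 3776 (P = 59*64 = 3776)
(P + X(3*5))² = (3776 + (3*5)³)² = (3776 + 15³)² = (3776 + 3375)² = 7151² = 51136801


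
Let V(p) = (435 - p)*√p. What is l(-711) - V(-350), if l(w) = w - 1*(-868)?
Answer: 157 - 3925*I*√14 ≈ 157.0 - 14686.0*I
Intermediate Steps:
l(w) = 868 + w (l(w) = w + 868 = 868 + w)
V(p) = √p*(435 - p)
l(-711) - V(-350) = (868 - 711) - √(-350)*(435 - 1*(-350)) = 157 - 5*I*√14*(435 + 350) = 157 - 5*I*√14*785 = 157 - 3925*I*√14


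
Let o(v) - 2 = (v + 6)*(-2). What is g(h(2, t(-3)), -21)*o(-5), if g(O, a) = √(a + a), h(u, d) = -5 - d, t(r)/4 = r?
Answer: 0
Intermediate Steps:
o(v) = -10 - 2*v (o(v) = 2 + (v + 6)*(-2) = 2 + (6 + v)*(-2) = 2 + (-12 - 2*v) = -10 - 2*v)
t(r) = 4*r
g(O, a) = √2*√a (g(O, a) = √(2*a) = √2*√a)
g(h(2, t(-3)), -21)*o(-5) = (√2*√(-21))*(-10 - 2*(-5)) = (√2*(I*√21))*(-10 + 10) = (I*√42)*0 = 0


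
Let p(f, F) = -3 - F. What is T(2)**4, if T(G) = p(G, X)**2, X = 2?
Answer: 390625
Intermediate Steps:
T(G) = 25 (T(G) = (-3 - 1*2)**2 = (-3 - 2)**2 = (-5)**2 = 25)
T(2)**4 = 25**4 = 390625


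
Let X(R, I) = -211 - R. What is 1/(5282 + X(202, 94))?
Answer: 1/4869 ≈ 0.00020538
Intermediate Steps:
1/(5282 + X(202, 94)) = 1/(5282 + (-211 - 1*202)) = 1/(5282 + (-211 - 202)) = 1/(5282 - 413) = 1/4869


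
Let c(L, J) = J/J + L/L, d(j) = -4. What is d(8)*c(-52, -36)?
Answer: -8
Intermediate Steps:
c(L, J) = 2 (c(L, J) = 1 + 1 = 2)
d(8)*c(-52, -36) = -4*2 = -8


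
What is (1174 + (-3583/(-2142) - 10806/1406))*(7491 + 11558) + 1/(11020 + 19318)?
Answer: 36300611098319530/1631562471 ≈ 2.2249e+7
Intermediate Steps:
(1174 + (-3583/(-2142) - 10806/1406))*(7491 + 11558) + 1/(11020 + 19318) = (1174 + (-3583*(-1/2142) - 10806*1/1406))*19049 + 1/30338 = (1174 + (3583/2142 - 5403/703))*19049 + 1/30338 = (1174 - 9054377/1505826)*19049 + 1/30338 = (1758785347/1505826)*19049 + 1/30338 = 33503102075003/1505826 + 1/30338 = 36300611098319530/1631562471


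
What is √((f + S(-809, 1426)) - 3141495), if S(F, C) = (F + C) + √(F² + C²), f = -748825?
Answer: √(-3889703 + √2687957) ≈ 1971.8*I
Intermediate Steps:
S(F, C) = C + F + √(C² + F²) (S(F, C) = (C + F) + √(C² + F²) = C + F + √(C² + F²))
√((f + S(-809, 1426)) - 3141495) = √((-748825 + (1426 - 809 + √(1426² + (-809)²))) - 3141495) = √((-748825 + (1426 - 809 + √(2033476 + 654481))) - 3141495) = √((-748825 + (1426 - 809 + √2687957)) - 3141495) = √((-748825 + (617 + √2687957)) - 3141495) = √((-748208 + √2687957) - 3141495) = √(-3889703 + √2687957)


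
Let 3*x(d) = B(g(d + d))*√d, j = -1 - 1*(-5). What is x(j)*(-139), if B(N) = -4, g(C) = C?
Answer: 1112/3 ≈ 370.67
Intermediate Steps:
j = 4 (j = -1 + 5 = 4)
x(d) = -4*√d/3 (x(d) = (-4*√d)/3 = -4*√d/3)
x(j)*(-139) = -4*√4/3*(-139) = -4/3*2*(-139) = -8/3*(-139) = 1112/3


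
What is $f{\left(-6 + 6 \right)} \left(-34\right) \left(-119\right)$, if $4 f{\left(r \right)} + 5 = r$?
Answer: $- \frac{10115}{2} \approx -5057.5$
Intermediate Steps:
$f{\left(r \right)} = - \frac{5}{4} + \frac{r}{4}$
$f{\left(-6 + 6 \right)} \left(-34\right) \left(-119\right) = \left(- \frac{5}{4} + \frac{-6 + 6}{4}\right) \left(-34\right) \left(-119\right) = \left(- \frac{5}{4} + \frac{1}{4} \cdot 0\right) \left(-34\right) \left(-119\right) = \left(- \frac{5}{4} + 0\right) \left(-34\right) \left(-119\right) = \left(- \frac{5}{4}\right) \left(-34\right) \left(-119\right) = \frac{85}{2} \left(-119\right) = - \frac{10115}{2}$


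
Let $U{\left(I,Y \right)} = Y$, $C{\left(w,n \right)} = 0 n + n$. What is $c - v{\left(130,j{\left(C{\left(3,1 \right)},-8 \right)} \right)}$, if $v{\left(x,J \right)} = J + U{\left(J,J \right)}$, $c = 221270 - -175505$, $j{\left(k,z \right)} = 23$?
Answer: $396729$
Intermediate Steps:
$C{\left(w,n \right)} = n$ ($C{\left(w,n \right)} = 0 + n = n$)
$c = 396775$ ($c = 221270 + 175505 = 396775$)
$v{\left(x,J \right)} = 2 J$ ($v{\left(x,J \right)} = J + J = 2 J$)
$c - v{\left(130,j{\left(C{\left(3,1 \right)},-8 \right)} \right)} = 396775 - 2 \cdot 23 = 396775 - 46 = 396729$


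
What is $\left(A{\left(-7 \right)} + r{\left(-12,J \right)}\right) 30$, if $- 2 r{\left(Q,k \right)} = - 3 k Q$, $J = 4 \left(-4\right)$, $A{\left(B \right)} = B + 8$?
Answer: $8670$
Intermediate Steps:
$A{\left(B \right)} = 8 + B$
$J = -16$
$r{\left(Q,k \right)} = \frac{3 Q k}{2}$ ($r{\left(Q,k \right)} = - \frac{- 3 k Q}{2} = - \frac{\left(-3\right) Q k}{2} = \frac{3 Q k}{2}$)
$\left(A{\left(-7 \right)} + r{\left(-12,J \right)}\right) 30 = \left(\left(8 - 7\right) + \frac{3}{2} \left(-12\right) \left(-16\right)\right) 30 = \left(1 + 288\right) 30 = 289 \cdot 30 = 8670$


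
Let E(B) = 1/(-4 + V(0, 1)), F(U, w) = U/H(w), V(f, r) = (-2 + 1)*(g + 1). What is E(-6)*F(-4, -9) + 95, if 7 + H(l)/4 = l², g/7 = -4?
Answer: 161689/1702 ≈ 94.999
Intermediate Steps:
g = -28 (g = 7*(-4) = -28)
H(l) = -28 + 4*l²
V(f, r) = 27 (V(f, r) = (-2 + 1)*(-28 + 1) = -1*(-27) = 27)
F(U, w) = U/(-28 + 4*w²)
E(B) = 1/23 (E(B) = 1/(-4 + 27) = 1/23)
E(-6)*F(-4, -9) + 95 = ((¼)*(-4)/(-7 + (-9)²))/23 + 95 = ((¼)*(-4)/(-7 + 81))/23 + 95 = ((¼)*(-4)/74)/23 + 95 = ((¼)*(-4)*(1/74))/23 + 95 = (1/23)*(-1/74) + 95 = -1/1702 + 95 = 161689/1702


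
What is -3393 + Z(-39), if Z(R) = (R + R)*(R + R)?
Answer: 2691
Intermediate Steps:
Z(R) = 4*R**2 (Z(R) = (2*R)*(2*R) = 4*R**2)
-3393 + Z(-39) = -3393 + 4*(-39)**2 = -3393 + 4*1521 = -3393 + 6084 = 2691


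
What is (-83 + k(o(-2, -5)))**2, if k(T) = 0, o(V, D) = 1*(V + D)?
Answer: 6889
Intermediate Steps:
o(V, D) = D + V (o(V, D) = 1*(D + V) = D + V)
(-83 + k(o(-2, -5)))**2 = (-83 + 0)**2 = (-83)**2 = 6889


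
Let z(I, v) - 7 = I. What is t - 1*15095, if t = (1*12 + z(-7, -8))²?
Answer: -14951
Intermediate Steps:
z(I, v) = 7 + I
t = 144 (t = (1*12 + (7 - 7))² = (12 + 0)² = 12² = 144)
t - 1*15095 = 144 - 1*15095 = 144 - 15095 = -14951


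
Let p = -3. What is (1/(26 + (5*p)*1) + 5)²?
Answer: 3136/121 ≈ 25.917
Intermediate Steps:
(1/(26 + (5*p)*1) + 5)² = (1/(26 + (5*(-3))*1) + 5)² = (1/(26 - 15*1) + 5)² = (1/(26 - 15) + 5)² = (1/11 + 5)² = (56/11)² = 3136/121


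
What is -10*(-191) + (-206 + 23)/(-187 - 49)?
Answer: 450943/236 ≈ 1910.8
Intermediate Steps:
-10*(-191) + (-206 + 23)/(-187 - 49) = 1910 - 183/(-236) = 1910 - 183*(-1/236) = 1910 + 183/236 = 450943/236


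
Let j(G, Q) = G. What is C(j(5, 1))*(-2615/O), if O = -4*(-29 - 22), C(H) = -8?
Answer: 5230/51 ≈ 102.55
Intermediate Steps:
O = 204 (O = -4*(-51) = 204)
C(j(5, 1))*(-2615/O) = -(-20920)/204 = -8*(-2615/204) = 5230/51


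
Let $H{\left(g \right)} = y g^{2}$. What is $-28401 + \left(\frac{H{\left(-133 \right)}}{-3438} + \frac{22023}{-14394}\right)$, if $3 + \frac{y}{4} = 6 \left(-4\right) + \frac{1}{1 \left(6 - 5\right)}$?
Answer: $- \frac{229843972997}{8247762} \approx -27867.0$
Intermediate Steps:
$y = -104$ ($y = -12 + 4 \left(6 \left(-4\right) + \frac{1}{1 \left(6 - 5\right)}\right) = -12 + 4 \left(-24 + \frac{1}{1 \cdot 1}\right) = -12 + 4 \left(-24 + 1^{-1}\right) = -12 + 4 \left(-24 + 1\right) = -12 + 4 \left(-23\right) = -12 - 92 = -104$)
$H{\left(g \right)} = - 104 g^{2}$
$-28401 + \left(\frac{H{\left(-133 \right)}}{-3438} + \frac{22023}{-14394}\right) = -28401 + \left(\frac{\left(-104\right) \left(-133\right)^{2}}{-3438} + \frac{22023}{-14394}\right) = -28401 + \left(\left(-104\right) 17689 \left(- \frac{1}{3438}\right) + 22023 \left(- \frac{1}{14394}\right)\right) = -28401 - - \frac{4400715565}{8247762} = -28401 + \left(\frac{919828}{1719} - \frac{7341}{4798}\right) = -28401 + \frac{4400715565}{8247762} = - \frac{229843972997}{8247762}$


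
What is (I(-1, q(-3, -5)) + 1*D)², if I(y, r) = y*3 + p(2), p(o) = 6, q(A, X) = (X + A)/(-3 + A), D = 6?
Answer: 81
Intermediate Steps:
q(A, X) = (A + X)/(-3 + A)
I(y, r) = 6 + 3*y (I(y, r) = y*3 + 6 = 3*y + 6 = 6 + 3*y)
(I(-1, q(-3, -5)) + 1*D)² = ((6 + 3*(-1)) + 1*6)² = ((6 - 3) + 6)² = (3 + 6)² = 9² = 81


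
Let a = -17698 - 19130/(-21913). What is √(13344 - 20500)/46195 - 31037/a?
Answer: 680113781/387797144 + 2*I*√1789/46195 ≈ 1.7538 + 0.0018312*I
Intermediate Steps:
a = -387797144/21913 (a = -17698 - 19130*(-1/21913) = -17698 + 19130/21913 = -387797144/21913 ≈ -17697.)
√(13344 - 20500)/46195 - 31037/a = √(13344 - 20500)/46195 - 31037/(-387797144/21913) = √(-7156)*(1/46195) - 31037*(-21913/387797144) = (2*I*√1789)*(1/46195) + 680113781/387797144 = 2*I*√1789/46195 + 680113781/387797144 = 680113781/387797144 + 2*I*√1789/46195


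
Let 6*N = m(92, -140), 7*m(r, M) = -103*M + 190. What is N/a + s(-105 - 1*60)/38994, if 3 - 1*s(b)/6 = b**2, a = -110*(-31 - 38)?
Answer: -286095959/69058374 ≈ -4.1428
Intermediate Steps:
m(r, M) = 190/7 - 103*M/7 (m(r, M) = (-103*M + 190)/7 = (190 - 103*M)/7 = 190/7 - 103*M/7)
a = 7590 (a = -110*(-69) = 7590)
N = 2435/7 (N = (190/7 - 103/7*(-140))/6 = (190/7 + 2060)/6 = (1/6)*(14610/7) = 2435/7 ≈ 347.86)
s(b) = 18 - 6*b**2
N/a + s(-105 - 1*60)/38994 = (2435/7)/7590 + (18 - 6*(-105 - 1*60)**2)/38994 = (2435/7)*(1/7590) + (18 - 6*(-105 - 60)**2)*(1/38994) = 487/10626 + (18 - 6*(-165)**2)*(1/38994) = 487/10626 + (18 - 6*27225)*(1/38994) = 487/10626 + (18 - 163350)*(1/38994) = 487/10626 - 163332*1/38994 = 487/10626 - 27222/6499 = -286095959/69058374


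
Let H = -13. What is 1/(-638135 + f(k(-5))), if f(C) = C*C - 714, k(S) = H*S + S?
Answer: -1/635249 ≈ -1.5742e-6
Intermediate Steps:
k(S) = -12*S (k(S) = -13*S + S = -12*S)
f(C) = -714 + C² (f(C) = C² - 714 = -714 + C²)
1/(-638135 + f(k(-5))) = 1/(-638135 + (-714 + (-12*(-5))²)) = 1/(-638135 + (-714 + 60²)) = 1/(-638135 + (-714 + 3600)) = 1/(-638135 + 2886) = 1/(-635249) = -1/635249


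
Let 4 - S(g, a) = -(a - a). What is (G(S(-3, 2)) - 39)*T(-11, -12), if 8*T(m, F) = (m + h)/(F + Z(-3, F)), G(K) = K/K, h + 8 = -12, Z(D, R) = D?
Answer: -589/60 ≈ -9.8167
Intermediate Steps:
h = -20 (h = -8 - 12 = -20)
S(g, a) = 4 (S(g, a) = 4 - (-1)*(a - a) = 4 - (-1)*0 = 4 - 1*0 = 4 + 0 = 4)
G(K) = 1
T(m, F) = (-20 + m)/(8*(-3 + F)) (T(m, F) = ((m - 20)/(F - 3))/8 = ((-20 + m)/(-3 + F))/8 = (-20 + m)/(8*(-3 + F)))
(G(S(-3, 2)) - 39)*T(-11, -12) = (1 - 39)*((-20 - 11)/(8*(-3 - 12))) = -19*(-31)/(4*(-15)) = -19*(-1)*(-31)/(4*15) = -38*31/120 = -589/60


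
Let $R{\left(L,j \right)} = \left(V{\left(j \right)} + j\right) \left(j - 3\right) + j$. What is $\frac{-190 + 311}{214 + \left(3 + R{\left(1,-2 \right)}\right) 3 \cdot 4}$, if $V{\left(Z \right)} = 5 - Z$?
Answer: $- \frac{121}{74} \approx -1.6351$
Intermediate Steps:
$R{\left(L,j \right)} = -15 + 6 j$ ($R{\left(L,j \right)} = \left(\left(5 - j\right) + j\right) \left(j - 3\right) + j = 5 \left(-3 + j\right) + j = \left(-15 + 5 j\right) + j = -15 + 6 j$)
$\frac{-190 + 311}{214 + \left(3 + R{\left(1,-2 \right)}\right) 3 \cdot 4} = \frac{-190 + 311}{214 + \left(3 + \left(-15 + 6 \left(-2\right)\right)\right) 3 \cdot 4} = \frac{121}{214 + \left(3 - 27\right) 12} = \frac{121}{214 - 288} = \frac{121}{-74} = 121 \left(- \frac{1}{74}\right) = - \frac{121}{74}$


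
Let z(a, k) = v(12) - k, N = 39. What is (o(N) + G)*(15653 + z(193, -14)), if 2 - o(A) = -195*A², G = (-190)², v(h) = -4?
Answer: 5211033111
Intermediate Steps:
G = 36100
o(A) = 2 + 195*A² (o(A) = 2 - (-195)*A² = 2 + 195*A²)
z(a, k) = -4 - k
(o(N) + G)*(15653 + z(193, -14)) = ((2 + 195*39²) + 36100)*(15653 + (-4 - 1*(-14))) = ((2 + 195*1521) + 36100)*(15653 + (-4 + 14)) = ((2 + 296595) + 36100)*(15653 + 10) = (296597 + 36100)*15663 = 332697*15663 = 5211033111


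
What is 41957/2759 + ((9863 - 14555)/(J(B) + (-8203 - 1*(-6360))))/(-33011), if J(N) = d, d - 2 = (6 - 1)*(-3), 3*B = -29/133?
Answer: 642656496221/42259889936 ≈ 15.207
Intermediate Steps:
B = -29/399 (B = (-29/133)/3 = (-29*1/133)/3 = (⅓)*(-29/133) = -29/399 ≈ -0.072682)
d = -13 (d = 2 + (6 - 1)*(-3) = 2 + 5*(-3) = 2 - 15 = -13)
J(N) = -13
41957/2759 + ((9863 - 14555)/(J(B) + (-8203 - 1*(-6360))))/(-33011) = 41957/2759 + ((9863 - 14555)/(-13 + (-8203 - 1*(-6360))))/(-33011) = 41957*(1/2759) - 4692/(-13 + (-8203 + 6360))*(-1/33011) = 41957/2759 - 4692/(-13 - 1843)*(-1/33011) = 41957/2759 - 4692/(-1856)*(-1/33011) = 41957/2759 - 4692*(-1/1856)*(-1/33011) = 41957/2759 + (1173/464)*(-1/33011) = 41957/2759 - 1173/15317104 = 642656496221/42259889936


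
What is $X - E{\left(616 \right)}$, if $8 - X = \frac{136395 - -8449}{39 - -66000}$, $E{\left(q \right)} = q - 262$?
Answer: $- \frac{22994338}{66039} \approx -348.19$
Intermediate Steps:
$E{\left(q \right)} = -262 + q$ ($E{\left(q \right)} = q - 262 = -262 + q$)
$X = \frac{383468}{66039}$ ($X = 8 - \frac{136395 - -8449}{39 - -66000} = 8 - \frac{136395 + 8449}{39 + 66000} = 8 - \frac{144844}{66039} = \frac{383468}{66039} \approx 5.8067$)
$X - E{\left(616 \right)} = \frac{383468}{66039} - \left(-262 + 616\right) = \frac{383468}{66039} - 354 = - \frac{22994338}{66039}$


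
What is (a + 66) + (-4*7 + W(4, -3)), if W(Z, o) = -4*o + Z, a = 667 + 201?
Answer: 922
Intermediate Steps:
a = 868
W(Z, o) = Z - 4*o
(a + 66) + (-4*7 + W(4, -3)) = (868 + 66) + (-4*7 + (4 - 4*(-3))) = 934 + (-28 + (4 + 12)) = 934 + (-28 + 16) = 934 - 12 = 922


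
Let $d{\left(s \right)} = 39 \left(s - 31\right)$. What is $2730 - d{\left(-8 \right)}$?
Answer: $4251$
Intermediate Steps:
$d{\left(s \right)} = -1209 + 39 s$ ($d{\left(s \right)} = 39 \left(-31 + s\right) = -1209 + 39 s$)
$2730 - d{\left(-8 \right)} = 2730 - \left(-1209 + 39 \left(-8\right)\right) = 2730 - \left(-1209 - 312\right) = 2730 - -1521 = 2730 + 1521 = 4251$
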